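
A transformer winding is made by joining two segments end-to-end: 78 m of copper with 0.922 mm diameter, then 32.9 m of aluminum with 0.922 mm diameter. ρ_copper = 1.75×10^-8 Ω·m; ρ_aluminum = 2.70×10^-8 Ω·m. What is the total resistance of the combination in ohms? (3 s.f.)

Segment 1: A = π(d/2)² = π(4.6100e-04 m)² = 6.677e-07 m²
R₁ = ρL/A = (1.75×10^-8)(78)/(6.677e-07) = 2.044 Ω
R₂ = (2.70×10^-8)(32.9)/(6.677e-07) = 1.33 Ω
R = R₁ + R₂ = 3.37 Ω

3.37 Ω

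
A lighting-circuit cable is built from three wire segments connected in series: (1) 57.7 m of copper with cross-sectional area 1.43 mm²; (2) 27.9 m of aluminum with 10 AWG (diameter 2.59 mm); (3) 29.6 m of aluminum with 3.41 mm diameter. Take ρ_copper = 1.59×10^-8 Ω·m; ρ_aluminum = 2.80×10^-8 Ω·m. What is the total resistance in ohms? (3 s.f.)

Seg 1: A = 1.43 mm² = 1.430e-06 m²
R_1 = (1.59×10^-8)(57.7)/(1.430e-06) = 0.6416 Ω
Seg 2: A = π(2.59/2 mm)² = π(1.2950e-03 m)² = 5.269e-06 m²
R_2 = (2.80×10^-8)(27.9)/(5.269e-06) = 0.1483 Ω
Seg 3: A = π(d/2)² = π(1.7050e-03 m)² = 9.133e-06 m²
R_3 = (2.80×10^-8)(29.6)/(9.133e-06) = 0.09075 Ω
R_total = R_1 + R_2 + R_3 = 0.881 Ω

0.881 Ω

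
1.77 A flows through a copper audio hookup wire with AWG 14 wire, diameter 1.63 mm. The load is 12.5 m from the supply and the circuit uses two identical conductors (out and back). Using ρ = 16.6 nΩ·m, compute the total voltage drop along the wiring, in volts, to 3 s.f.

ρ = 16.6 nΩ·m = 1.66×10^-8 Ω·m
A = π(1.63/2 mm)² = π(8.1500e-04 m)² = 2.087e-06 m²
Total conductor length (both ways) L = 2 × 12.5 = 25 m
R = ρL/A = (1.66×10^-8)(25)/(2.087e-06) = 0.1989 Ω
V = IR = 1.77 × 0.1989 = 0.352 V

0.352 V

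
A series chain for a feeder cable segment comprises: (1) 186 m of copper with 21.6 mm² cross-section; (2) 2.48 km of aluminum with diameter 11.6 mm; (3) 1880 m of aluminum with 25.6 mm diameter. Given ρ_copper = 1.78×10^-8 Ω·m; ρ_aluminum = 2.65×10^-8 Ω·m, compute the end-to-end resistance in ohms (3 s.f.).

Seg 1: A = 21.6 mm² = 2.160e-05 m²
R_1 = (1.78×10^-8)(186)/(2.160e-05) = 0.1533 Ω
Seg 2: A = π(d/2)² = π(5.8000e-03 m)² = 1.057e-04 m²
R_2 = (2.65×10^-8)(2480)/(1.057e-04) = 0.6219 Ω
Seg 3: A = π(d/2)² = π(1.2800e-02 m)² = 5.147e-04 m²
R_3 = (2.65×10^-8)(1880)/(5.147e-04) = 0.09679 Ω
R_total = R_1 + R_2 + R_3 = 0.872 Ω

0.872 Ω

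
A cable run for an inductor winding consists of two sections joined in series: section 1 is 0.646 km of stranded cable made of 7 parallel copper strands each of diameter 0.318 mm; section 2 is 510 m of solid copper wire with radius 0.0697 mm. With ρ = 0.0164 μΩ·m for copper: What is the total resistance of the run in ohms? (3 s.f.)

ρ = 0.0164 μΩ·m = 1.64×10^-8 Ω·m
Section 1: A_strand = π(1.5900e-04)² = 7.942e-08 m²; R₁ = ρL/(N·A_s) = (1.64×10^-8)(646)/(7×7.942e-08) = 19.06 Ω
Section 2: A = πr² = π(6.9700e-05 m)² = 1.526e-08 m²
R₂ = (1.64×10^-8)(510)/(1.526e-08) = 548 Ω
R = R₁ + R₂ = 567 Ω

567 Ω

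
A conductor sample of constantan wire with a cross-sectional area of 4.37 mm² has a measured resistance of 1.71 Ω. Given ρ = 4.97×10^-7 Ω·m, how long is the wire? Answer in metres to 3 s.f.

A = 4.37 mm² = 4.370e-06 m²
L = RA/ρ = (1.71)(4.370e-06)/(4.97×10^-7) = 15.0 m

15.0 m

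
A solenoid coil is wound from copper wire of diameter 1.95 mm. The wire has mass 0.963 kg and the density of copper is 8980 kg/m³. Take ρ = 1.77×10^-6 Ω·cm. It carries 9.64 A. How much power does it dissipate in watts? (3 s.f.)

19.8 W

ρ = 1.77×10^-6 Ω·cm = 1.77×10^-8 Ω·m
A = π(d/2)² = π(9.7500e-04 m)² = 2.9865e-06 m²
L = m/(density·A) = 0.963/(8980×2.9865e-06) = 35.91 m
R = ρL/A = (1.77×10^-8)(35.91)/(2.9865e-06) = 0.2128 Ω
P = I²R = (9.64)² × 0.2128 = 19.8 W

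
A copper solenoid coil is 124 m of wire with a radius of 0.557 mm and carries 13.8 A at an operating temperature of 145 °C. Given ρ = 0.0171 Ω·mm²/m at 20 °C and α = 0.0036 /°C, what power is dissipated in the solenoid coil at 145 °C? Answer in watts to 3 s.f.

ρ = 0.0171 Ω·mm²/m = 1.71×10^-8 Ω·m
A = πr² = π(5.5700e-04 m)² = 9.747e-07 m²
R₍20₎ = ρL/A = (1.71×10^-8)(124)/(9.747e-07) = 2.175 Ω
R₍145₎ = R₍20₎(1 + αΔT) = 2.175 × (1 + 0.0036×125) = 3.154 Ω
P = I²R = (13.8)² × 3.154 = 601 W

601 W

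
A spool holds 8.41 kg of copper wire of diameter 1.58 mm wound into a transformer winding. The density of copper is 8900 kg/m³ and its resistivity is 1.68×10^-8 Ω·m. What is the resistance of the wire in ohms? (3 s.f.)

4.13 Ω

A = π(d/2)² = π(7.9000e-04 m)² = 1.9607e-06 m²
L = m/(density·A) = 8.41/(8900×1.9607e-06) = 481.9 m
R = ρL/A = (1.68×10^-8)(481.9)/(1.9607e-06) = 4.13 Ω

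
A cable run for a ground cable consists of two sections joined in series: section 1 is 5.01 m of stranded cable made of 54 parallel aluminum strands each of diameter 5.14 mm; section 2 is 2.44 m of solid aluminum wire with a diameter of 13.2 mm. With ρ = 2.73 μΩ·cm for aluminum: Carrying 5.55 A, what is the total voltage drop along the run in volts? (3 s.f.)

0.00338 V

ρ = 2.73 μΩ·cm = 2.73×10^-8 Ω·m
Section 1: A_strand = π(2.5700e-03)² = 2.075e-05 m²; R₁ = ρL/(N·A_s) = (2.73×10^-8)(5.01)/(54×2.075e-05) = 1.221×10^-4 Ω
Section 2: A = π(d/2)² = π(6.6000e-03 m)² = 1.368e-04 m²
R₂ = (2.73×10^-8)(2.44)/(1.368e-04) = 4.868×10^-4 Ω
R = R₁ + R₂ = 6.088×10^-4 Ω
V = IR = 5.55 × 6.088×10^-4 = 0.00338 V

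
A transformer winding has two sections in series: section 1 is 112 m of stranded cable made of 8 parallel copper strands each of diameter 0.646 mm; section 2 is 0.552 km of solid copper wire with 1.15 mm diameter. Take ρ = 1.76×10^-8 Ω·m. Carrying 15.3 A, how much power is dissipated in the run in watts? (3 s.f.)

2370 W

Section 1: A_strand = π(3.2300e-04)² = 3.278e-07 m²; R₁ = ρL/(N·A_s) = (1.76×10^-8)(112)/(8×3.278e-07) = 0.7518 Ω
Section 2: A = π(d/2)² = π(5.7500e-04 m)² = 1.039e-06 m²
R₂ = (1.76×10^-8)(552)/(1.039e-06) = 9.353 Ω
R = R₁ + R₂ = 10.11 Ω
P = I²R = (15.3)² × 10.11 = 2370 W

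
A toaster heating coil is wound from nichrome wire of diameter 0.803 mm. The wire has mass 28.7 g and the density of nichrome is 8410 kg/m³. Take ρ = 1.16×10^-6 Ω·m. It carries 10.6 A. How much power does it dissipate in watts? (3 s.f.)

1730 W

A = π(d/2)² = π(4.0150e-04 m)² = 5.0643e-07 m²
L = m/(density·A) = 0.0287/(8410×5.0643e-07) = 6.739 m
R = ρL/A = (1.16×10^-6)(6.739)/(5.0643e-07) = 15.43 Ω
P = I²R = (10.6)² × 15.43 = 1730 W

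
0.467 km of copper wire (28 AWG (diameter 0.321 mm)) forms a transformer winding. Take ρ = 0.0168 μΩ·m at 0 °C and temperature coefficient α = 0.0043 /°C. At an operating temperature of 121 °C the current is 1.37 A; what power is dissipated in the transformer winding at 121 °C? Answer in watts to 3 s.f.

ρ = 0.0168 μΩ·m = 1.68×10^-8 Ω·m
A = π(0.321/2 mm)² = π(1.6050e-04 m)² = 8.093e-08 m²
R₍0₎ = ρL/A = (1.68×10^-8)(467)/(8.093e-08) = 96.95 Ω
R₍121₎ = R₍0₎(1 + αΔT) = 96.95 × (1 + 0.0043×121) = 147.4 Ω
P = I²R = (1.37)² × 147.4 = 277 W

277 W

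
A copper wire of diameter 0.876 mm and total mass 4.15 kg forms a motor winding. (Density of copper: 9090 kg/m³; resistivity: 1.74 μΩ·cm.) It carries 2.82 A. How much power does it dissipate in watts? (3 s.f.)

174 W

ρ = 1.74 μΩ·cm = 1.74×10^-8 Ω·m
A = π(d/2)² = π(4.3800e-04 m)² = 6.0270e-07 m²
L = m/(density·A) = 4.15/(9090×6.0270e-07) = 757.5 m
R = ρL/A = (1.74×10^-8)(757.5)/(6.0270e-07) = 21.87 Ω
P = I²R = (2.82)² × 21.87 = 174 W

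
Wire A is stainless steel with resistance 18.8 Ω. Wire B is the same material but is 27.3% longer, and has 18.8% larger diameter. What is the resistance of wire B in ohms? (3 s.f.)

17.0 Ω

R ∝ L/d², so R_B/R_A = (1 + 27.3/100) × (1 + 18.8/100)⁻²
= 1.273 × 0.7085 = 0.902
R_B = 0.902 × 18.8 = 17.0 Ω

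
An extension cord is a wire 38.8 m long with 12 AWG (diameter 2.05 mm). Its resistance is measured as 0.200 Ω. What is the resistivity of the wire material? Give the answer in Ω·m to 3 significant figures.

A = π(2.05/2 mm)² = π(1.0250e-03 m)² = 3.301e-06 m²
ρ = RA/L = (0.2)(3.301e-06)/(38.8) = 1.70×10^-8 Ω·m

1.70×10^-8 Ω·m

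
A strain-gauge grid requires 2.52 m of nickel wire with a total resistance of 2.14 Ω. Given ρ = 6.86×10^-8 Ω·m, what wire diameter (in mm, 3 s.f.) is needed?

A = ρL/R = (6.86×10^-8)(2.52)/(2.14) = 8.078e-08 m²
d = 2√(A/π) = 3.207e-04 m = 0.321 mm

0.321 mm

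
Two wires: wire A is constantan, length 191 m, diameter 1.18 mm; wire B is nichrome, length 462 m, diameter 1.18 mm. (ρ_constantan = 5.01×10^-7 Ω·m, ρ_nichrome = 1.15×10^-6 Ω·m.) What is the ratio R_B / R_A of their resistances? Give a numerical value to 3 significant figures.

R ∝ ρL/d², so R_B/R_A = (ρ_B/ρ_A) × (L_B/L_A)
= (1.15×10^-6/5.01×10^-7) × (462/191) = 5.55

5.55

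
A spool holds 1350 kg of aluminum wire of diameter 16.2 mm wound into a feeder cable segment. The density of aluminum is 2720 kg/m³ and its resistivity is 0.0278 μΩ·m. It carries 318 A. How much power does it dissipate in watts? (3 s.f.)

ρ = 0.0278 μΩ·m = 2.78×10^-8 Ω·m
A = π(d/2)² = π(8.1000e-03 m)² = 2.0612e-04 m²
L = m/(density·A) = 1350/(2720×2.0612e-04) = 2408 m
R = ρL/A = (2.78×10^-8)(2408)/(2.0612e-04) = 0.3248 Ω
P = I²R = (318)² × 0.3248 = 32800 W

32800 W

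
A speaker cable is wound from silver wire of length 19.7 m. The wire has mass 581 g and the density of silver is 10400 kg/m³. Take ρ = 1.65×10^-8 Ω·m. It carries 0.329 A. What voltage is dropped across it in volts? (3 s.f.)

A = m/(density·L) = 0.581/(10400×19.7) = 2.8358e-06 m²
R = ρL/A = (1.65×10^-8)(19.7)/(2.8358e-06) = 0.1146 Ω
V = IR = 0.329 × 0.1146 = 0.0377 V

0.0377 V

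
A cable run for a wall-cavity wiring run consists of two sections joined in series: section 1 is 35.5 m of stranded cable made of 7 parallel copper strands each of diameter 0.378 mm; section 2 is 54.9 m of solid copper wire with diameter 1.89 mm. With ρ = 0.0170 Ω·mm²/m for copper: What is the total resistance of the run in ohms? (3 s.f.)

1.10 Ω

ρ = 0.0170 Ω·mm²/m = 1.70×10^-8 Ω·m
Section 1: A_strand = π(1.8900e-04)² = 1.122e-07 m²; R₁ = ρL/(N·A_s) = (1.70×10^-8)(35.5)/(7×1.122e-07) = 0.7683 Ω
Section 2: A = π(d/2)² = π(9.4500e-04 m)² = 2.806e-06 m²
R₂ = (1.70×10^-8)(54.9)/(2.806e-06) = 0.3327 Ω
R = R₁ + R₂ = 1.10 Ω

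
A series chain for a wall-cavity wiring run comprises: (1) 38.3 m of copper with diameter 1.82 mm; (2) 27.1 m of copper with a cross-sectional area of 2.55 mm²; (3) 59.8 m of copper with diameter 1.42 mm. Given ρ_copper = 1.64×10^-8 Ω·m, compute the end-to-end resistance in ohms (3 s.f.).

Seg 1: A = π(d/2)² = π(9.1000e-04 m)² = 2.602e-06 m²
R_1 = (1.64×10^-8)(38.3)/(2.602e-06) = 0.2414 Ω
Seg 2: A = 2.55 mm² = 2.550e-06 m²
R_2 = (1.64×10^-8)(27.1)/(2.550e-06) = 0.1743 Ω
Seg 3: A = π(d/2)² = π(7.1000e-04 m)² = 1.584e-06 m²
R_3 = (1.64×10^-8)(59.8)/(1.584e-06) = 0.6193 Ω
R_total = R_1 + R_2 + R_3 = 1.03 Ω

1.03 Ω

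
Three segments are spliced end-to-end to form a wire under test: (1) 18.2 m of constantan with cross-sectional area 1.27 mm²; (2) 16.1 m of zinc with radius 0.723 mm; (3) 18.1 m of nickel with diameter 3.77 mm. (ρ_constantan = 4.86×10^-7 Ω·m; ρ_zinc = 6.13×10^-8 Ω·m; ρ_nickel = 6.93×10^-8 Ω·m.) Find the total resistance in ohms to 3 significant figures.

Seg 1: A = 1.27 mm² = 1.270e-06 m²
R_1 = (4.86×10^-7)(18.2)/(1.270e-06) = 6.965 Ω
Seg 2: A = πr² = π(7.2300e-04 m)² = 1.642e-06 m²
R_2 = (6.13×10^-8)(16.1)/(1.642e-06) = 0.601 Ω
Seg 3: A = π(d/2)² = π(1.8850e-03 m)² = 1.116e-05 m²
R_3 = (6.93×10^-8)(18.1)/(1.116e-05) = 0.1124 Ω
R_total = R_1 + R_2 + R_3 = 7.68 Ω

7.68 Ω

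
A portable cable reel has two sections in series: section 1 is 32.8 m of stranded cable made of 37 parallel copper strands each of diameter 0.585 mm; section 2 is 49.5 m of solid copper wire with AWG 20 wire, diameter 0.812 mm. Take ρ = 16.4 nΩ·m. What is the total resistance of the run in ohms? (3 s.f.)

1.62 Ω

ρ = 16.4 nΩ·m = 1.64×10^-8 Ω·m
Section 1: A_strand = π(2.9250e-04)² = 2.688e-07 m²; R₁ = ρL/(N·A_s) = (1.64×10^-8)(32.8)/(37×2.688e-07) = 0.05409 Ω
Section 2: A = π(0.812/2 mm)² = π(4.0600e-04 m)² = 5.178e-07 m²
R₂ = (1.64×10^-8)(49.5)/(5.178e-07) = 1.568 Ω
R = R₁ + R₂ = 1.62 Ω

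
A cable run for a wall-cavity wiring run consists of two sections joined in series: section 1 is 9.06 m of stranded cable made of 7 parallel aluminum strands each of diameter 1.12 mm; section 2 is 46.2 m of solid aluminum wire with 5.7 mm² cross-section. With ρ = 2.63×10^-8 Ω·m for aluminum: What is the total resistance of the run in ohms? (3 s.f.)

Section 1: A_strand = π(5.6000e-04)² = 9.852e-07 m²; R₁ = ρL/(N·A_s) = (2.63×10^-8)(9.06)/(7×9.852e-07) = 0.03455 Ω
Section 2: A = 5.7 mm² = 5.700e-06 m²
R₂ = (2.63×10^-8)(46.2)/(5.700e-06) = 0.2132 Ω
R = R₁ + R₂ = 0.248 Ω

0.248 Ω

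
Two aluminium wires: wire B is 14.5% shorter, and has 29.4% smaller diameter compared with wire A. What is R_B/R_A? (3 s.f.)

1.72

R ∝ L/d², so R_B/R_A = (1 − 14.5/100) × (1 − 29.4/100)⁻²
= 0.855 × 2.006 = 1.72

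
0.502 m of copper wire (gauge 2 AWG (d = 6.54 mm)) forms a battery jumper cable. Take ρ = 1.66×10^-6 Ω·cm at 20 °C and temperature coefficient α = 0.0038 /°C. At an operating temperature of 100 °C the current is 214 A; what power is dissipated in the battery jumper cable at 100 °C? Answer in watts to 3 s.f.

ρ = 1.66×10^-6 Ω·cm = 1.66×10^-8 Ω·m
A = π(6.54/2 mm)² = π(3.2700e-03 m)² = 3.359e-05 m²
R₍20₎ = ρL/A = (1.66×10^-8)(0.502)/(3.359e-05) = 2.481×10^-4 Ω
R₍100₎ = R₍20₎(1 + αΔT) = 2.481×10^-4 × (1 + 0.0038×80) = 3.235×10^-4 Ω
P = I²R = (214)² × 3.235×10^-4 = 14.8 W

14.8 W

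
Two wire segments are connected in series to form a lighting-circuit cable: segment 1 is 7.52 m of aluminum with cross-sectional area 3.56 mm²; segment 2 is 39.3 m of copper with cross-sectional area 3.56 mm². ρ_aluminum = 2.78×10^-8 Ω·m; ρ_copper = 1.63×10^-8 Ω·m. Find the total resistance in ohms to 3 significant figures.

0.239 Ω

Segment 1: A = 3.56 mm² = 3.560e-06 m²
R₁ = ρL/A = (2.78×10^-8)(7.52)/(3.560e-06) = 0.05872 Ω
R₂ = (1.63×10^-8)(39.3)/(3.560e-06) = 0.1799 Ω
R = R₁ + R₂ = 0.239 Ω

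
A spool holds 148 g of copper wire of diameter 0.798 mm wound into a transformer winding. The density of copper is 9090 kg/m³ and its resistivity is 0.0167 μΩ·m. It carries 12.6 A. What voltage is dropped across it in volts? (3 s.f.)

ρ = 0.0167 μΩ·m = 1.67×10^-8 Ω·m
A = π(d/2)² = π(3.9900e-04 m)² = 5.0014e-07 m²
L = m/(density·A) = 0.148/(9090×5.0014e-07) = 32.55 m
R = ρL/A = (1.67×10^-8)(32.55)/(5.0014e-07) = 1.087 Ω
V = IR = 12.6 × 1.087 = 13.7 V

13.7 V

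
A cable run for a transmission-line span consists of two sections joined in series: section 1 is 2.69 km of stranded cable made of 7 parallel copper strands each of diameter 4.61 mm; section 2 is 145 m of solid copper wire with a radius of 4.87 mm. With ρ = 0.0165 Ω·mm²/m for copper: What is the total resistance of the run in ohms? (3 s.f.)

ρ = 0.0165 Ω·mm²/m = 1.65×10^-8 Ω·m
Section 1: A_strand = π(2.3050e-03)² = 1.669e-05 m²; R₁ = ρL/(N·A_s) = (1.65×10^-8)(2690)/(7×1.669e-05) = 0.3799 Ω
Section 2: A = πr² = π(4.8700e-03 m)² = 7.451e-05 m²
R₂ = (1.65×10^-8)(145)/(7.451e-05) = 0.03211 Ω
R = R₁ + R₂ = 0.412 Ω

0.412 Ω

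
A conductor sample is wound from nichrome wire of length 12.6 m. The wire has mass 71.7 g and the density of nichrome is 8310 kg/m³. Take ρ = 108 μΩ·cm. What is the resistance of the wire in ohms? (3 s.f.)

19.9 Ω

ρ = 108 μΩ·cm = 1.08×10^-6 Ω·m
A = m/(density·L) = 0.0717/(8310×12.6) = 6.8477e-07 m²
R = ρL/A = (1.08×10^-6)(12.6)/(6.8477e-07) = 19.9 Ω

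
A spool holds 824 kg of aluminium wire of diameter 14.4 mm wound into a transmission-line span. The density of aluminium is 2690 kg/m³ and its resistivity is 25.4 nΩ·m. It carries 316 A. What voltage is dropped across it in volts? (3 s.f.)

ρ = 25.4 nΩ·m = 2.54×10^-8 Ω·m
A = π(d/2)² = π(7.2000e-03 m)² = 1.6286e-04 m²
L = m/(density·A) = 824/(2690×1.6286e-04) = 1881 m
R = ρL/A = (2.54×10^-8)(1881)/(1.6286e-04) = 0.2933 Ω
V = IR = 316 × 0.2933 = 92.7 V

92.7 V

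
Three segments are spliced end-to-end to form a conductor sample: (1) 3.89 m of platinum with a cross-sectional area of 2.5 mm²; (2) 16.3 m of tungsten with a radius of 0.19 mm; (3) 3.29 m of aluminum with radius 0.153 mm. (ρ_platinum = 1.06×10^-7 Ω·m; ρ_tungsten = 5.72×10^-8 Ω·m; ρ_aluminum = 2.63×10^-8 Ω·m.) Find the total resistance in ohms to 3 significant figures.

Seg 1: A = 2.5 mm² = 2.500e-06 m²
R_1 = (1.06×10^-7)(3.89)/(2.500e-06) = 0.1649 Ω
Seg 2: A = πr² = π(1.9000e-04 m)² = 1.134e-07 m²
R_2 = (5.72×10^-8)(16.3)/(1.134e-07) = 8.221 Ω
Seg 3: A = πr² = π(1.5300e-04 m)² = 7.354e-08 m²
R_3 = (2.63×10^-8)(3.29)/(7.354e-08) = 1.177 Ω
R_total = R_1 + R_2 + R_3 = 9.56 Ω

9.56 Ω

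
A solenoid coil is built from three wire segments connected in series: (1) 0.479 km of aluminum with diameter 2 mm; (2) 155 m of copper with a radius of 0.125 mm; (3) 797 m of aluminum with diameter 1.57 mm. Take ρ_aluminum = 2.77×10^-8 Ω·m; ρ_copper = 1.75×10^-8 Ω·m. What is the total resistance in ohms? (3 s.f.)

Seg 1: A = π(d/2)² = π(1.0000e-03 m)² = 3.142e-06 m²
R_1 = (2.77×10^-8)(479)/(3.142e-06) = 4.223 Ω
Seg 2: A = πr² = π(1.2500e-04 m)² = 4.909e-08 m²
R_2 = (1.75×10^-8)(155)/(4.909e-08) = 55.26 Ω
Seg 3: A = π(d/2)² = π(7.8500e-04 m)² = 1.936e-06 m²
R_3 = (2.77×10^-8)(797)/(1.936e-06) = 11.4 Ω
R_total = R_1 + R_2 + R_3 = 70.9 Ω

70.9 Ω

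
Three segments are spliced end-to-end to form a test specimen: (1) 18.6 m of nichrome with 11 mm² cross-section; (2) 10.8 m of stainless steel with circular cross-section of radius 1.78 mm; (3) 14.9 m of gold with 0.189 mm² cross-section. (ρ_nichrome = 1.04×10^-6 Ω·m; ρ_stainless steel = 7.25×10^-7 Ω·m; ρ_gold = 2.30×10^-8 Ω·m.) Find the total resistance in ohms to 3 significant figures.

Seg 1: A = 11 mm² = 1.100e-05 m²
R_1 = (1.04×10^-6)(18.6)/(1.100e-05) = 1.759 Ω
Seg 2: A = πr² = π(1.7800e-03 m)² = 9.954e-06 m²
R_2 = (7.25×10^-7)(10.8)/(9.954e-06) = 0.7866 Ω
Seg 3: A = 0.189 mm² = 1.890e-07 m²
R_3 = (2.30×10^-8)(14.9)/(1.890e-07) = 1.813 Ω
R_total = R_1 + R_2 + R_3 = 4.36 Ω

4.36 Ω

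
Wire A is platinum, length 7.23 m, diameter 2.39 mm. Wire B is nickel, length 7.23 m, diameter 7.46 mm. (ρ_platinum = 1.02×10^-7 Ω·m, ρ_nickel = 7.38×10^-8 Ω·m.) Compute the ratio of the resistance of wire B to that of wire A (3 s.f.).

0.0743

R ∝ ρL/d², so R_B/R_A = (ρ_B/ρ_A) × (d_A/d_B)²
= (7.38×10^-8/1.02×10^-7) × (2.39/7.46)² = 0.0743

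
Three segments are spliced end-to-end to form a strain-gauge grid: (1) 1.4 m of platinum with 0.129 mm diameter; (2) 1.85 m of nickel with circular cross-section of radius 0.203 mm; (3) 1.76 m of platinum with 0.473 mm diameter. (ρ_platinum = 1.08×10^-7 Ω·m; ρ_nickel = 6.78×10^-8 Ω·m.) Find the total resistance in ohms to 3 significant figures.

Seg 1: A = π(d/2)² = π(6.4500e-05 m)² = 1.307e-08 m²
R_1 = (1.08×10^-7)(1.4)/(1.307e-08) = 11.57 Ω
Seg 2: A = πr² = π(2.0300e-04 m)² = 1.295e-07 m²
R_2 = (6.78×10^-8)(1.85)/(1.295e-07) = 0.9689 Ω
Seg 3: A = π(d/2)² = π(2.3650e-04 m)² = 1.757e-07 m²
R_3 = (1.08×10^-7)(1.76)/(1.757e-07) = 1.082 Ω
R_total = R_1 + R_2 + R_3 = 13.6 Ω

13.6 Ω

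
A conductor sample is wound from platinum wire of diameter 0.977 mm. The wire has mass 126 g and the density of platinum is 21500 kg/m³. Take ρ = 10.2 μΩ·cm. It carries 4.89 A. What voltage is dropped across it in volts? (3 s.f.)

5.20 V

ρ = 10.2 μΩ·cm = 1.02×10^-7 Ω·m
A = π(d/2)² = π(4.8850e-04 m)² = 7.4969e-07 m²
L = m/(density·A) = 0.126/(21500×7.4969e-07) = 7.817 m
R = ρL/A = (1.02×10^-7)(7.817)/(7.4969e-07) = 1.064 Ω
V = IR = 4.89 × 1.064 = 5.20 V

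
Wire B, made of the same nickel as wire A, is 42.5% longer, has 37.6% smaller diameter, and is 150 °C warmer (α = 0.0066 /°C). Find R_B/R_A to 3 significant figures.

R ∝ ρL/d² with ρ ∝ (1+αΔT), so R_B/R_A = (1 + 42.5/100) × (1 − 37.6/100)⁻² × (1 + 0.0066×150)
= 1.425 × 2.568 × 1.99 = 7.28

7.28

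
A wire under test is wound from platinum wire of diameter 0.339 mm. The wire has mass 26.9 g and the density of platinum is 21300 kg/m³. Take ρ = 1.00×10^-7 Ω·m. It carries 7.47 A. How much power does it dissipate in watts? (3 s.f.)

A = π(d/2)² = π(1.6950e-04 m)² = 9.0259e-08 m²
L = m/(density·A) = 0.0269/(21300×9.0259e-08) = 13.99 m
R = ρL/A = (1.00×10^-7)(13.99)/(9.0259e-08) = 15.5 Ω
P = I²R = (7.47)² × 15.5 = 865 W

865 W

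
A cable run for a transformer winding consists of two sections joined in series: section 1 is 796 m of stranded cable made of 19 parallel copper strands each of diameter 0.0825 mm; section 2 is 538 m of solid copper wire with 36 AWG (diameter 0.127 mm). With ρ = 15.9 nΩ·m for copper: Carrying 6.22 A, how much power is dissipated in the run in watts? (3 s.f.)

ρ = 15.9 nΩ·m = 1.59×10^-8 Ω·m
Section 1: A_strand = π(4.1250e-05)² = 5.346e-09 m²; R₁ = ρL/(N·A_s) = (1.59×10^-8)(796)/(19×5.346e-09) = 124.6 Ω
Section 2: A = π(0.127/2 mm)² = π(6.3500e-05 m)² = 1.267e-08 m²
R₂ = (1.59×10^-8)(538)/(1.267e-08) = 675.3 Ω
R = R₁ + R₂ = 799.9 Ω
P = I²R = (6.22)² × 799.9 = 30900 W

30900 W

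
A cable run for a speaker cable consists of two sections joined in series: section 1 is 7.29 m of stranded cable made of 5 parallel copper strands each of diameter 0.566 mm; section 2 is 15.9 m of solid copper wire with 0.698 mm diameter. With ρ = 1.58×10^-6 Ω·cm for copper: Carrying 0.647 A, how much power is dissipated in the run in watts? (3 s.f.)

0.313 W

ρ = 1.58×10^-6 Ω·cm = 1.58×10^-8 Ω·m
Section 1: A_strand = π(2.8300e-04)² = 2.516e-07 m²; R₁ = ρL/(N·A_s) = (1.58×10^-8)(7.29)/(5×2.516e-07) = 0.09156 Ω
Section 2: A = π(d/2)² = π(3.4900e-04 m)² = 3.826e-07 m²
R₂ = (1.58×10^-8)(15.9)/(3.826e-07) = 0.6565 Ω
R = R₁ + R₂ = 0.7481 Ω
P = I²R = (0.647)² × 0.7481 = 0.313 W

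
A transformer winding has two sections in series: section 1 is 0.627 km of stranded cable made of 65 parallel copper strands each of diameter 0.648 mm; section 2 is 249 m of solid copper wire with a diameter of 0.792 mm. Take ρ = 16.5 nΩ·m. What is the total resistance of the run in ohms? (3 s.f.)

ρ = 16.5 nΩ·m = 1.65×10^-8 Ω·m
Section 1: A_strand = π(3.2400e-04)² = 3.298e-07 m²; R₁ = ρL/(N·A_s) = (1.65×10^-8)(627)/(65×3.298e-07) = 0.4826 Ω
Section 2: A = π(d/2)² = π(3.9600e-04 m)² = 4.927e-07 m²
R₂ = (1.65×10^-8)(249)/(4.927e-07) = 8.34 Ω
R = R₁ + R₂ = 8.82 Ω

8.82 Ω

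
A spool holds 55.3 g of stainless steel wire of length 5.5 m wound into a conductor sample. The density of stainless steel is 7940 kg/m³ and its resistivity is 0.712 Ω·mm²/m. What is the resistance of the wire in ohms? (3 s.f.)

ρ = 0.712 Ω·mm²/m = 7.12×10^-7 Ω·m
A = m/(density·L) = 0.0553/(7940×5.5) = 1.2663e-06 m²
R = ρL/A = (7.12×10^-7)(5.5)/(1.2663e-06) = 3.09 Ω

3.09 Ω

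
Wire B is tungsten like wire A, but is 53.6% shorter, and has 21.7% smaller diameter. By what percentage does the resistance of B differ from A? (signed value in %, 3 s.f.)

-24.3%

R ∝ L/d², so R_B/R_A = (1 − 53.6/100) × (1 − 21.7/100)⁻²
= 0.464 × 1.631 = 0.7568
(R_B − R_A)/R_A = 0.7568 − 1 = -24.3%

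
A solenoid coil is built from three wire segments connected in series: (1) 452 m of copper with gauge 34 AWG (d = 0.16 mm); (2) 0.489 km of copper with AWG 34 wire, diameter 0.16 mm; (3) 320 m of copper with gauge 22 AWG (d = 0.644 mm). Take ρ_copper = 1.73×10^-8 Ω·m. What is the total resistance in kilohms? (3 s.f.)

Seg 1: A = π(0.16/2 mm)² = π(8.0000e-05 m)² = 2.011e-08 m²
R_1 = (1.73×10^-8)(452)/(2.011e-08) = 388.9 Ω
Seg 2: A = π(0.16/2 mm)² = π(8.0000e-05 m)² = 2.011e-08 m²
R_2 = (1.73×10^-8)(489)/(2.011e-08) = 420.8 Ω
Seg 3: A = π(0.644/2 mm)² = π(3.2200e-04 m)² = 3.257e-07 m²
R_3 = (1.73×10^-8)(320)/(3.257e-07) = 17 Ω
R_total = R_1 + R_2 + R_3 = 0.827 kΩ

0.827 kΩ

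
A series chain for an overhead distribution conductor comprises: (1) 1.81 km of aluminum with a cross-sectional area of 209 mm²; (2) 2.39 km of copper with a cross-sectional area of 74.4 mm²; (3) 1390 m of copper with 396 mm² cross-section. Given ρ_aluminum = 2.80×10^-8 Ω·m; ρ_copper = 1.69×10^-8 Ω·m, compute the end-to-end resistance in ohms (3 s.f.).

Seg 1: A = 209 mm² = 2.090e-04 m²
R_1 = (2.80×10^-8)(1810)/(2.090e-04) = 0.2425 Ω
Seg 2: A = 74.4 mm² = 7.440e-05 m²
R_2 = (1.69×10^-8)(2390)/(7.440e-05) = 0.5429 Ω
Seg 3: A = 396 mm² = 3.960e-04 m²
R_3 = (1.69×10^-8)(1390)/(3.960e-04) = 0.05932 Ω
R_total = R_1 + R_2 + R_3 = 0.845 Ω

0.845 Ω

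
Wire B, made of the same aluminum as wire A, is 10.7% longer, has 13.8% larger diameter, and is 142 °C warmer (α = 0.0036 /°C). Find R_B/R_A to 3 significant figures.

R ∝ ρL/d² with ρ ∝ (1+αΔT), so R_B/R_A = (1 + 10.7/100) × (1 + 13.8/100)⁻² × (1 + 0.0036×142)
= 1.107 × 0.7722 × 1.511 = 1.29

1.29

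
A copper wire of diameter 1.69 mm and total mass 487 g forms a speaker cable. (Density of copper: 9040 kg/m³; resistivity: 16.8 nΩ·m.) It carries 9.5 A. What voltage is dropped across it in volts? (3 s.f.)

ρ = 16.8 nΩ·m = 1.68×10^-8 Ω·m
A = π(d/2)² = π(8.4500e-04 m)² = 2.2432e-06 m²
L = m/(density·A) = 0.487/(9040×2.2432e-06) = 24.02 m
R = ρL/A = (1.68×10^-8)(24.02)/(2.2432e-06) = 0.1799 Ω
V = IR = 9.5 × 0.1799 = 1.71 V

1.71 V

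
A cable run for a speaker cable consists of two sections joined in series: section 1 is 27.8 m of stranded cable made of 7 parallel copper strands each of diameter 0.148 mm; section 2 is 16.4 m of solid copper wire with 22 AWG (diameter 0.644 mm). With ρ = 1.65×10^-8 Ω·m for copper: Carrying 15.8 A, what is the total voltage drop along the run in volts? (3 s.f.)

Section 1: A_strand = π(7.4000e-05)² = 1.720e-08 m²; R₁ = ρL/(N·A_s) = (1.65×10^-8)(27.8)/(7×1.720e-08) = 3.809 Ω
Section 2: A = π(0.644/2 mm)² = π(3.2200e-04 m)² = 3.257e-07 m²
R₂ = (1.65×10^-8)(16.4)/(3.257e-07) = 0.8307 Ω
R = R₁ + R₂ = 4.64 Ω
V = IR = 15.8 × 4.64 = 73.3 V

73.3 V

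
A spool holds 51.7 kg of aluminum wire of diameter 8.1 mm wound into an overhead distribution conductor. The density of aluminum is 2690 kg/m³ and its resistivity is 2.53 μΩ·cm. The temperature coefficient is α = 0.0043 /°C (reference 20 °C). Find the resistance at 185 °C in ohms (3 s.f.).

0.313 Ω

ρ = 2.53 μΩ·cm = 2.53×10^-8 Ω·m
A = π(d/2)² = π(4.0500e-03 m)² = 5.1530e-05 m²
L = m/(density·A) = 51.7/(2690×5.1530e-05) = 373 m
R = ρL/A = (2.53×10^-8)(373)/(5.1530e-05) = 0.1831 Ω
R(185 °C) = 0.1831 × (1 + 0.0043×165) = 0.313 Ω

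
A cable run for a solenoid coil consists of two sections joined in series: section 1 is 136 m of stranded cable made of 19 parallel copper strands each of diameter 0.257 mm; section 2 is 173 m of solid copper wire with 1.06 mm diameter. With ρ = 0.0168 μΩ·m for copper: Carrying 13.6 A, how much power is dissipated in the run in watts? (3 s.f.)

1040 W

ρ = 0.0168 μΩ·m = 1.68×10^-8 Ω·m
Section 1: A_strand = π(1.2850e-04)² = 5.187e-08 m²; R₁ = ρL/(N·A_s) = (1.68×10^-8)(136)/(19×5.187e-08) = 2.318 Ω
Section 2: A = π(d/2)² = π(5.3000e-04 m)² = 8.825e-07 m²
R₂ = (1.68×10^-8)(173)/(8.825e-07) = 3.293 Ω
R = R₁ + R₂ = 5.612 Ω
P = I²R = (13.6)² × 5.612 = 1040 W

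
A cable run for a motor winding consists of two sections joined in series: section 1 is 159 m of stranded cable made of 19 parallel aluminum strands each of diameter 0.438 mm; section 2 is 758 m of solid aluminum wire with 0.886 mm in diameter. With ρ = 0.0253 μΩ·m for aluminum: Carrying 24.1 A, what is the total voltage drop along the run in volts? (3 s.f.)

783 V

ρ = 0.0253 μΩ·m = 2.53×10^-8 Ω·m
Section 1: A_strand = π(2.1900e-04)² = 1.507e-07 m²; R₁ = ρL/(N·A_s) = (2.53×10^-8)(159)/(19×1.507e-07) = 1.405 Ω
Section 2: A = π(d/2)² = π(4.4300e-04 m)² = 6.165e-07 m²
R₂ = (2.53×10^-8)(758)/(6.165e-07) = 31.11 Ω
R = R₁ + R₂ = 32.51 Ω
V = IR = 24.1 × 32.51 = 783 V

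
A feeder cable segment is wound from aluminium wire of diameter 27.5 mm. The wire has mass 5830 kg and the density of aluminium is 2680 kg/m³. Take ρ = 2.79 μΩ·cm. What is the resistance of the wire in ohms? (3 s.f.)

0.172 Ω

ρ = 2.79 μΩ·cm = 2.79×10^-8 Ω·m
A = π(d/2)² = π(1.3750e-02 m)² = 5.9396e-04 m²
L = m/(density·A) = 5830/(2680×5.9396e-04) = 3663 m
R = ρL/A = (2.79×10^-8)(3663)/(5.9396e-04) = 0.172 Ω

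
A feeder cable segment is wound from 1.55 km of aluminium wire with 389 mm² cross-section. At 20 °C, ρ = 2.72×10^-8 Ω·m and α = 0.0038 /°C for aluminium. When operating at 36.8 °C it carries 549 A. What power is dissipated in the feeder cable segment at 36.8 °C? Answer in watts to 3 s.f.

34800 W

A = 389 mm² = 3.890e-04 m²
R₍20₎ = ρL/A = (2.72×10^-8)(1550)/(3.890e-04) = 0.1084 Ω
R₍36.8₎ = R₍20₎(1 + αΔT) = 0.1084 × (1 + 0.0038×16.8) = 0.1153 Ω
P = I²R = (549)² × 0.1153 = 34800 W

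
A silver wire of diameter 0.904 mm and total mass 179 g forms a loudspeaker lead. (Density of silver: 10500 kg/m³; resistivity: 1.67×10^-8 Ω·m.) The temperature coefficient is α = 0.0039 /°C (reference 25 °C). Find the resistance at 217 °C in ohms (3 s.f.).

A = π(d/2)² = π(4.5200e-04 m)² = 6.4184e-07 m²
L = m/(density·A) = 0.179/(10500×6.4184e-07) = 26.56 m
R = ρL/A = (1.67×10^-8)(26.56)/(6.4184e-07) = 0.6911 Ω
R(217 °C) = 0.6911 × (1 + 0.0039×192) = 1.21 Ω

1.21 Ω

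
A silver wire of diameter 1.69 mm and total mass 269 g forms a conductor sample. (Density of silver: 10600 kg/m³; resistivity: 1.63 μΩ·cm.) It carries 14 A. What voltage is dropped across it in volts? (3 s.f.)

1.15 V

ρ = 1.63 μΩ·cm = 1.63×10^-8 Ω·m
A = π(d/2)² = π(8.4500e-04 m)² = 2.2432e-06 m²
L = m/(density·A) = 0.269/(10600×2.2432e-06) = 11.31 m
R = ρL/A = (1.63×10^-8)(11.31)/(2.2432e-06) = 0.08221 Ω
V = IR = 14 × 0.08221 = 1.15 V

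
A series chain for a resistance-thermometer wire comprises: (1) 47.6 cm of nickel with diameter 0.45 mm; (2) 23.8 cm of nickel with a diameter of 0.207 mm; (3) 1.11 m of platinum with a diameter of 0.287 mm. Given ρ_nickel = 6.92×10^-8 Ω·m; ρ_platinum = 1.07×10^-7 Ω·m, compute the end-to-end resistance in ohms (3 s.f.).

2.53 Ω

Seg 1: A = π(d/2)² = π(2.2500e-04 m)² = 1.590e-07 m²
R_1 = (6.92×10^-8)(0.476)/(1.590e-07) = 0.2071 Ω
Seg 2: A = π(d/2)² = π(1.0350e-04 m)² = 3.365e-08 m²
R_2 = (6.92×10^-8)(0.238)/(3.365e-08) = 0.4894 Ω
Seg 3: A = π(d/2)² = π(1.4350e-04 m)² = 6.469e-08 m²
R_3 = (1.07×10^-7)(1.11)/(6.469e-08) = 1.836 Ω
R_total = R_1 + R_2 + R_3 = 2.53 Ω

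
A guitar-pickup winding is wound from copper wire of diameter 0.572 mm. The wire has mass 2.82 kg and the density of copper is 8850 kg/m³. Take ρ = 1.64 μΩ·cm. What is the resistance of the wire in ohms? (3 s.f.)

79.1 Ω

ρ = 1.64 μΩ·cm = 1.64×10^-8 Ω·m
A = π(d/2)² = π(2.8600e-04 m)² = 2.5697e-07 m²
L = m/(density·A) = 2.82/(8850×2.5697e-07) = 1240 m
R = ρL/A = (1.64×10^-8)(1240)/(2.5697e-07) = 79.1 Ω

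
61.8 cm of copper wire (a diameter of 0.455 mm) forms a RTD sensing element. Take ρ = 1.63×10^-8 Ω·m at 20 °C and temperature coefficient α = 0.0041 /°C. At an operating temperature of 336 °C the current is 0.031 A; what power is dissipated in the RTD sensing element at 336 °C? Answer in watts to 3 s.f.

1.37×10^-4 W

A = π(d/2)² = π(2.2750e-04 m)² = 1.626e-07 m²
R₍20₎ = ρL/A = (1.63×10^-8)(0.618)/(1.626e-07) = 0.06195 Ω
R₍336₎ = R₍20₎(1 + αΔT) = 0.06195 × (1 + 0.0041×316) = 0.1422 Ω
P = I²R = (0.031)² × 0.1422 = 1.37×10^-4 W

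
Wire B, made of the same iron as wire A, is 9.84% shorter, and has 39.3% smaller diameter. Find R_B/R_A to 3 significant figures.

2.45

R ∝ L/d², so R_B/R_A = (1 − 9.84/100) × (1 − 39.3/100)⁻²
= 0.9016 × 2.714 = 2.45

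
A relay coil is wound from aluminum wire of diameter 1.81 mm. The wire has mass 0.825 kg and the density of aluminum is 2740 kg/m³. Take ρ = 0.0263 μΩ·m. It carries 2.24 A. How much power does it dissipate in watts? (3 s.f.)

ρ = 0.0263 μΩ·m = 2.63×10^-8 Ω·m
A = π(d/2)² = π(9.0500e-04 m)² = 2.5730e-06 m²
L = m/(density·A) = 0.825/(2740×2.5730e-06) = 117 m
R = ρL/A = (2.63×10^-8)(117)/(2.5730e-06) = 1.196 Ω
P = I²R = (2.24)² × 1.196 = 6.00 W

6.00 W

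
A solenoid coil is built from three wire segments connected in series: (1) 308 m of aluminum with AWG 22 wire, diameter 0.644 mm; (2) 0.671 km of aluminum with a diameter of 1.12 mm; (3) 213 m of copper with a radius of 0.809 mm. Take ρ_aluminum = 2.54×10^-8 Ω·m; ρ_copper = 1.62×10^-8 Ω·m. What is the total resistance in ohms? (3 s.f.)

43.0 Ω

Seg 1: A = π(0.644/2 mm)² = π(3.2200e-04 m)² = 3.257e-07 m²
R_1 = (2.54×10^-8)(308)/(3.257e-07) = 24.02 Ω
Seg 2: A = π(d/2)² = π(5.6000e-04 m)² = 9.852e-07 m²
R_2 = (2.54×10^-8)(671)/(9.852e-07) = 17.3 Ω
Seg 3: A = πr² = π(8.0900e-04 m)² = 2.056e-06 m²
R_3 = (1.62×10^-8)(213)/(2.056e-06) = 1.678 Ω
R_total = R_1 + R_2 + R_3 = 43.0 Ω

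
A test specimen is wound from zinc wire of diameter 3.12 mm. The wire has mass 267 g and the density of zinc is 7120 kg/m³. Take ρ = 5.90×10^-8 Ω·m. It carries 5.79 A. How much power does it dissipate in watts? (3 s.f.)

1.27 W

A = π(d/2)² = π(1.5600e-03 m)² = 7.6454e-06 m²
L = m/(density·A) = 0.267/(7120×7.6454e-06) = 4.905 m
R = ρL/A = (5.90×10^-8)(4.905)/(7.6454e-06) = 0.03785 Ω
P = I²R = (5.79)² × 0.03785 = 1.27 W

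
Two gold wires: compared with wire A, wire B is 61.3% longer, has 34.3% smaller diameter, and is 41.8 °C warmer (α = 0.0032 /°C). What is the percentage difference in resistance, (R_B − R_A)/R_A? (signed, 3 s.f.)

324%

R ∝ ρL/d² with ρ ∝ (1+αΔT), so R_B/R_A = (1 + 61.3/100) × (1 − 34.3/100)⁻² × (1 + 0.0032×41.8)
= 1.613 × 2.317 × 1.134 = 4.237
(R_B − R_A)/R_A = 4.237 − 1 = 324%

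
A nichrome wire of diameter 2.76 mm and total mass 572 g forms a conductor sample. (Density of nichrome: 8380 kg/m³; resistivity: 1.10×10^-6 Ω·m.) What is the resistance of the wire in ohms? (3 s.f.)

2.10 Ω

A = π(d/2)² = π(1.3800e-03 m)² = 5.9828e-06 m²
L = m/(density·A) = 0.572/(8380×5.9828e-06) = 11.41 m
R = ρL/A = (1.10×10^-6)(11.41)/(5.9828e-06) = 2.10 Ω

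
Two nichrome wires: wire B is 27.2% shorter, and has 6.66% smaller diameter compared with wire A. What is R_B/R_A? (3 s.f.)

0.836

R ∝ L/d², so R_B/R_A = (1 − 27.2/100) × (1 − 6.66/100)⁻²
= 0.728 × 1.148 = 0.836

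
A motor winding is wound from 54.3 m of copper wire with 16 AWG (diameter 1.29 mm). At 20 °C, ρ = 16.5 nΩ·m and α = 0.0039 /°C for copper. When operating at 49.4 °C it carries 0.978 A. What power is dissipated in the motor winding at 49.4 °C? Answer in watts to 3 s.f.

0.731 W

ρ = 16.5 nΩ·m = 1.65×10^-8 Ω·m
A = π(1.29/2 mm)² = π(6.4500e-04 m)² = 1.307e-06 m²
R₍20₎ = ρL/A = (1.65×10^-8)(54.3)/(1.307e-06) = 0.6855 Ω
R₍49.4₎ = R₍20₎(1 + αΔT) = 0.6855 × (1 + 0.0039×29.4) = 0.7641 Ω
P = I²R = (0.978)² × 0.7641 = 0.731 W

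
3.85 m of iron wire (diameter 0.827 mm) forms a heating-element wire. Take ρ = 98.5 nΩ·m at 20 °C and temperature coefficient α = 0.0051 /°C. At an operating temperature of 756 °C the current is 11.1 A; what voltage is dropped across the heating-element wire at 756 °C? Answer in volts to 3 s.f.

37.3 V

ρ = 98.5 nΩ·m = 9.85×10^-8 Ω·m
A = π(d/2)² = π(4.1350e-04 m)² = 5.372e-07 m²
R₍20₎ = ρL/A = (9.85×10^-8)(3.85)/(5.372e-07) = 0.706 Ω
R₍756₎ = R₍20₎(1 + αΔT) = 0.706 × (1 + 0.0051×736) = 3.356 Ω
V = IR = 11.1 × 3.356 = 37.3 V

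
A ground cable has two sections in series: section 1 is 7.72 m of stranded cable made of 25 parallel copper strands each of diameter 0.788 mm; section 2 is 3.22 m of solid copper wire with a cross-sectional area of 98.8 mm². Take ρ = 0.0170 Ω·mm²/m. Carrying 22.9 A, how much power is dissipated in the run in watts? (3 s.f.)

ρ = 0.0170 Ω·mm²/m = 1.70×10^-8 Ω·m
Section 1: A_strand = π(3.9400e-04)² = 4.877e-07 m²; R₁ = ρL/(N·A_s) = (1.70×10^-8)(7.72)/(25×4.877e-07) = 0.01076 Ω
Section 2: A = 98.8 mm² = 9.880e-05 m²
R₂ = (1.70×10^-8)(3.22)/(9.880e-05) = 5.540×10^-4 Ω
R = R₁ + R₂ = 0.01132 Ω
P = I²R = (22.9)² × 0.01132 = 5.94 W

5.94 W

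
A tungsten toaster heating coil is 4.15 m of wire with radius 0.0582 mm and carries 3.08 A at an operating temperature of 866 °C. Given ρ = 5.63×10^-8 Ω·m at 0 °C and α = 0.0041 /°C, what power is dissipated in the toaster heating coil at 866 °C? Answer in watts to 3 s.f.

948 W

A = πr² = π(5.8200e-05 m)² = 1.064e-08 m²
R₍0₎ = ρL/A = (5.63×10^-8)(4.15)/(1.064e-08) = 21.96 Ω
R₍866₎ = R₍0₎(1 + αΔT) = 21.96 × (1 + 0.0041×866) = 99.91 Ω
P = I²R = (3.08)² × 99.91 = 948 W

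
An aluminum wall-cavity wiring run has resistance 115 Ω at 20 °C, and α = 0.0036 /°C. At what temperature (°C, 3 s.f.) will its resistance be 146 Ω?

R = R₀(1 + α(T − T₀)) ⇒ T = T₀ + (R/R₀ − 1)/α
T = 20 + (146/115 − 1)/0.0036 = 20 + (0.2696)/0.0036 = 94.9 °C

94.9 °C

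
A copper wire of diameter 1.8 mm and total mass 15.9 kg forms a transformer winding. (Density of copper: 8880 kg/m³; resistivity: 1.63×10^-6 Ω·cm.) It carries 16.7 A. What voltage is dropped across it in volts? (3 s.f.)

ρ = 1.63×10^-6 Ω·cm = 1.63×10^-8 Ω·m
A = π(d/2)² = π(9.0000e-04 m)² = 2.5447e-06 m²
L = m/(density·A) = 15.9/(8880×2.5447e-06) = 703.6 m
R = ρL/A = (1.63×10^-8)(703.6)/(2.5447e-06) = 4.507 Ω
V = IR = 16.7 × 4.507 = 75.3 V

75.3 V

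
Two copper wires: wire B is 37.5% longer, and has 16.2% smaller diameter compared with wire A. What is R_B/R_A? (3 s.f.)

1.96

R ∝ L/d², so R_B/R_A = (1 + 37.5/100) × (1 − 16.2/100)⁻²
= 1.375 × 1.424 = 1.96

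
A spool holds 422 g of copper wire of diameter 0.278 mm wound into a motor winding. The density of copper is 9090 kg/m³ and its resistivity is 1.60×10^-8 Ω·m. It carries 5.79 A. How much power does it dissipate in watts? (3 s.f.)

6760 W

A = π(d/2)² = π(1.3900e-04 m)² = 6.0699e-08 m²
L = m/(density·A) = 0.422/(9090×6.0699e-08) = 764.8 m
R = ρL/A = (1.60×10^-8)(764.8)/(6.0699e-08) = 201.6 Ω
P = I²R = (5.79)² × 201.6 = 6760 W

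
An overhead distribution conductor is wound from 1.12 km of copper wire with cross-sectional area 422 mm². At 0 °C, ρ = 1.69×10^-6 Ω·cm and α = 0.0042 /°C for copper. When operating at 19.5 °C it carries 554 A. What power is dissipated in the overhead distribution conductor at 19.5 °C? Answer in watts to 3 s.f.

ρ = 1.69×10^-6 Ω·cm = 1.69×10^-8 Ω·m
A = 422 mm² = 4.220e-04 m²
R₍0₎ = ρL/A = (1.69×10^-8)(1120)/(4.220e-04) = 0.04485 Ω
R₍19.5₎ = R₍0₎(1 + αΔT) = 0.04485 × (1 + 0.0042×19.5) = 0.04853 Ω
P = I²R = (554)² × 0.04853 = 14900 W

14900 W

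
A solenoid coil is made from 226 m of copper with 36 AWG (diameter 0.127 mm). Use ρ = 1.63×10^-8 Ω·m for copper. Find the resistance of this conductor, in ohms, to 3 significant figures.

291 Ω

A = π(0.127/2 mm)² = π(6.3500e-05 m)² = 1.267e-08 m²
R = ρL/A = (1.63×10^-8)(226 m)/(1.267e-08 m²) = 291 Ω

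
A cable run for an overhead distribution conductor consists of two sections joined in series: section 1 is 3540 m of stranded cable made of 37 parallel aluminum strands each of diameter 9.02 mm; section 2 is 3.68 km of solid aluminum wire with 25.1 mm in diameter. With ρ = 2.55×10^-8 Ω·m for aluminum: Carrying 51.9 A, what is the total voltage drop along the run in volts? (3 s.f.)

11.8 V

Section 1: A_strand = π(4.5100e-03)² = 6.390e-05 m²; R₁ = ρL/(N·A_s) = (2.55×10^-8)(3540)/(37×6.390e-05) = 0.03818 Ω
Section 2: A = π(d/2)² = π(1.2550e-02 m)² = 4.948e-04 m²
R₂ = (2.55×10^-8)(3680)/(4.948e-04) = 0.1896 Ω
R = R₁ + R₂ = 0.2278 Ω
V = IR = 51.9 × 0.2278 = 11.8 V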